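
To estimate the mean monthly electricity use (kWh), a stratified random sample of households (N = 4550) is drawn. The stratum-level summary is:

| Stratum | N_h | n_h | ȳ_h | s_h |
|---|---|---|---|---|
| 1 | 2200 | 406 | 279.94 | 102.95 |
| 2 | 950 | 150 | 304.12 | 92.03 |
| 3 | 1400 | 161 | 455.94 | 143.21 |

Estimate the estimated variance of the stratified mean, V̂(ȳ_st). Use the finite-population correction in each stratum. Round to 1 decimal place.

V̂(ȳ_st) = Σ W_h² (1 − n_h/N_h) s_h²/n_h, with W_h = N_h/N and N = 4550:
  stratum 1: (2200/4550)²·(1 − 406/2200)·102.95²/406 = 4.97679
  stratum 2: (950/4550)²·(1 − 150/950)·92.03²/150 = 2.0728
  stratum 3: (1400/4550)²·(1 − 161/1400)·143.21²/161 = 10.6733
V̂(ȳ_st) = 17.7229

V̂(ȳ_st) ≈ 17.7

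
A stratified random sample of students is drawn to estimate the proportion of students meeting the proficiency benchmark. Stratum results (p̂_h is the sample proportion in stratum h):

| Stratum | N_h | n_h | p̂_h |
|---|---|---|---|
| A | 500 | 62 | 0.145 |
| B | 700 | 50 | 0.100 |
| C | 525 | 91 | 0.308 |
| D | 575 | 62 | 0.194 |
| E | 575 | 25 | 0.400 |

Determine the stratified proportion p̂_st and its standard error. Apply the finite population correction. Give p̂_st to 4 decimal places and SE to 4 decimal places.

N = 2875; stratum weights W_h = N_h/N.
p̂_st = Σ W_h p̂_h = (500·0.145 + 700·0.100 + 525·0.308 + 575·0.194 + 575·0.400)/2875 = 0.22461
V̂(p̂_st) = Σ W_h² (1 − n_h/N_h) p̂_h(1−p̂_h)/(n_h−1):
  stratum A: (500/2875)²·(1 − 62/500)·0.145·0.855/61 = 5.38484e-05
  stratum B: (700/2875)²·(1 − 50/700)·0.100·0.900/49 = 0.000101107
  stratum C: (525/2875)²·(1 − 91/525)·0.308·0.692/90 = 6.52811e-05
  stratum D: (575/2875)²·(1 − 62/575)·0.194·0.806/61 = 9.1478e-05
  stratum E: (575/2875)²·(1 − 25/575)·0.400·0.600/24 = 0.000382609
V̂(p̂_st) = 0.000694323; SE = √V̂ = 0.02635

p̂_st ≈ 0.2246, SE ≈ 0.0264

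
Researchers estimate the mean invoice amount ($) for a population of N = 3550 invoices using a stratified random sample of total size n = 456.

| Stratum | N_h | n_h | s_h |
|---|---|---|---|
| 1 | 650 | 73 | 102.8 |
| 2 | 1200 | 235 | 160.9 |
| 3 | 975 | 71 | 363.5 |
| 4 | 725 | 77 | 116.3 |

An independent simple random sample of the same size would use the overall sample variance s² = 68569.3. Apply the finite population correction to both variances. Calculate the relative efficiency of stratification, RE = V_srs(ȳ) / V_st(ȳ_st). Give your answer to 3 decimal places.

RE ≈ 0.867

V̂(ȳ_st) = Σ W_h² (1 − n_h/N_h) s_h²/n_h, with W_h = N_h/N and N = 3550:
  stratum 1: (650/3550)²·(1 − 73/650)·102.8²/73 = 4.3082
  stratum 2: (1200/3550)²·(1 − 235/1200)·160.9²/235 = 10.1227
  stratum 3: (975/3550)²·(1 − 71/975)·363.5²/71 = 130.157
  stratum 4: (725/3550)²·(1 − 77/725)·116.3²/77 = 6.54825
V_st = 151.136
V_srs = (1 − 456/3550)·68569.3/456 = 131.056
Relative efficiency = V_srs / V_st = 131.056/151.136 = 0.8671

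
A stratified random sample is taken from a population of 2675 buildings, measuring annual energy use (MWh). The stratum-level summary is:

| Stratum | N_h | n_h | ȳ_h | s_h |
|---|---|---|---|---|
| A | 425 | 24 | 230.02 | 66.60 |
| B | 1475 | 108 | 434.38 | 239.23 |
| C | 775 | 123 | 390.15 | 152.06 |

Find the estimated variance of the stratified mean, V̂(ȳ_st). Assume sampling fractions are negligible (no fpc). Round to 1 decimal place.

V̂(ȳ_st) ≈ 181.6

V̂(ȳ_st) = Σ W_h² s_h²/n_h, with W_h = N_h/N and N = 2675:
  stratum A: (425/2675)²·66.60²/24 = 4.66517
  stratum B: (1475/2675)²·239.23²/108 = 161.118
  stratum C: (775/2675)²·152.06²/123 = 15.779
V̂(ȳ_st) = 181.562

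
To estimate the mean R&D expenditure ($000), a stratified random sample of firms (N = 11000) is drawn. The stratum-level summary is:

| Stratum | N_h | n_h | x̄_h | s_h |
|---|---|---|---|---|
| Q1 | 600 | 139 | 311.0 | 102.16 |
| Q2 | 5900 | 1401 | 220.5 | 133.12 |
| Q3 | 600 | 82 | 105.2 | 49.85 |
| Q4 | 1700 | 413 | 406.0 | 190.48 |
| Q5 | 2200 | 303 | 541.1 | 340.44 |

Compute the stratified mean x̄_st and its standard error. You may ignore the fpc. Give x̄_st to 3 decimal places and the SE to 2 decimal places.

x̄_st = Σ W_h x̄_h = (600·311.0 + 5900·220.5 + 600·105.2 + 1700·406.0 + 2200·541.1)/11000 = 311.93545
V̂(x̄_st) = Σ W_h² s_h²/n_h, with W_h = N_h/N and N = 11000:
  stratum Q1: (600/11000)²·102.16²/139 = 0.22339
  stratum Q2: (5900/11000)²·133.12²/1401 = 3.63887
  stratum Q3: (600/11000)²·49.85²/82 = 0.0901641
  stratum Q4: (1700/11000)²·190.48²/413 = 2.09827
  stratum Q5: (2200/11000)²·340.44²/303 = 15.3002
V̂(x̄_st) = 21.3509
SE(x̄_st) = √21.3509 = 4.62071

x̄_st ≈ 311.935, SE ≈ 4.62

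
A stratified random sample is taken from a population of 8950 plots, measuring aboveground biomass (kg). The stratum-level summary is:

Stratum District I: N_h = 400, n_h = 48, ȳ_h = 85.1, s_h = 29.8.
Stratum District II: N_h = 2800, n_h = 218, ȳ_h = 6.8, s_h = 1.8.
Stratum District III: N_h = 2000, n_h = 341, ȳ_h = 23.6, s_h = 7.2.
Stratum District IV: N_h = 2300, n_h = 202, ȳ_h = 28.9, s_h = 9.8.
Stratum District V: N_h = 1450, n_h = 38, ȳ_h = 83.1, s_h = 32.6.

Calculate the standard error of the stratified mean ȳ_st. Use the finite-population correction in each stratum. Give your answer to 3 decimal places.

SE(ȳ_st) ≈ 0.885

V̂(ȳ_st) = Σ W_h² (1 − n_h/N_h) s_h²/n_h, with W_h = N_h/N and N = 8950:
  stratum District I: (400/8950)²·(1 − 48/400)·29.8²/48 = 0.0325198
  stratum District II: (2800/8950)²·(1 − 218/2800)·1.8²/218 = 0.0013414
  stratum District III: (2000/8950)²·(1 − 341/2000)·7.2²/341 = 0.0062971
  stratum District IV: (2300/8950)²·(1 − 202/2300)·9.8²/202 = 0.028641
  stratum District V: (1450/8950)²·(1 − 38/1450)·32.6²/38 = 0.714839
V̂(ȳ_st) = 0.783638
SE(ȳ_st) = √0.783638 = 0.885233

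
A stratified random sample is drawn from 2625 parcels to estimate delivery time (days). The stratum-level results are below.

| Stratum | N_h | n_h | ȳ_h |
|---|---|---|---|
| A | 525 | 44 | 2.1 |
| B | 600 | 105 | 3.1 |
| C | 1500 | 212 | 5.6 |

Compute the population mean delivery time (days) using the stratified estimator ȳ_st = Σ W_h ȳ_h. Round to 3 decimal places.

ȳ_st ≈ 4.329

N = Σ N_h = 2625. Stratum weights W_h = N_h/N.
ȳ_st = (525·2.1 + 600·3.1 + 1500·5.6) / 2625 = 4.32857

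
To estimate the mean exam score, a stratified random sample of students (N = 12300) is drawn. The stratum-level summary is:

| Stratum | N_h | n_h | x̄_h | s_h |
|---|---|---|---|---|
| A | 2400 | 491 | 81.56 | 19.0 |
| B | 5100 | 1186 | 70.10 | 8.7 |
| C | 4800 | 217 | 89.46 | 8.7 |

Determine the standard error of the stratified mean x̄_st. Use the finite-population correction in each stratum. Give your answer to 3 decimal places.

V̂(x̄_st) = Σ W_h² (1 − n_h/N_h) s_h²/n_h, with W_h = N_h/N and N = 12300:
  stratum A: (2400/12300)²·(1 − 491/2400)·19.0²/491 = 0.0222655
  stratum B: (5100/12300)²·(1 − 1186/5100)·8.7²/1186 = 0.00842044
  stratum C: (4800/12300)²·(1 − 217/4800)·8.7²/217 = 0.0507177
V̂(x̄_st) = 0.0814037
SE(x̄_st) = √0.0814037 = 0.285313

SE(x̄_st) ≈ 0.285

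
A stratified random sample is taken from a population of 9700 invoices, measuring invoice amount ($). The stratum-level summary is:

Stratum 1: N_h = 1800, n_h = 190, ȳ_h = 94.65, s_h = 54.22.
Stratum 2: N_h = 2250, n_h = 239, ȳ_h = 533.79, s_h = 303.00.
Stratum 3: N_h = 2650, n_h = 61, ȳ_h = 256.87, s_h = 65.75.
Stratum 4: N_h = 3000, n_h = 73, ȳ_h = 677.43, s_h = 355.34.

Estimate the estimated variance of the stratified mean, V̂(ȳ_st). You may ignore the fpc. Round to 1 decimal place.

V̂(ȳ_st) = Σ W_h² s_h²/n_h, with W_h = N_h/N and N = 9700:
  stratum 1: (1800/9700)²·54.22²/190 = 0.532803
  stratum 2: (2250/9700)²·303.00²/239 = 20.6685
  stratum 3: (2650/9700)²·65.75²/61 = 5.28944
  stratum 4: (3000/9700)²·355.34²/73 = 165.449
V̂(ȳ_st) = 191.94

V̂(ȳ_st) ≈ 191.9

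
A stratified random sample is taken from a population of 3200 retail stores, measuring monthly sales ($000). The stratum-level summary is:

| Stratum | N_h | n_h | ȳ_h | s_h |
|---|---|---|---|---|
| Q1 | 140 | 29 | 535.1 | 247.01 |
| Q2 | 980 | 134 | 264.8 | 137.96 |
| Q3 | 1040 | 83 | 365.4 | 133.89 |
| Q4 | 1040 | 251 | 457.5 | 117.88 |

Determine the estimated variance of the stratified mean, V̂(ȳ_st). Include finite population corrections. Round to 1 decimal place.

V̂(ȳ_st) ≈ 40.1

V̂(ȳ_st) = Σ W_h² (1 − n_h/N_h) s_h²/n_h, with W_h = N_h/N and N = 3200:
  stratum Q1: (140/3200)²·(1 − 29/140)·247.01²/29 = 3.19288
  stratum Q2: (980/3200)²·(1 − 134/980)·137.96²/134 = 11.5
  stratum Q3: (1040/3200)²·(1 − 83/1040)·133.89²/83 = 20.9925
  stratum Q4: (1040/3200)²·(1 − 251/1040)·117.88²/251 = 4.43626
V̂(ȳ_st) = 40.1216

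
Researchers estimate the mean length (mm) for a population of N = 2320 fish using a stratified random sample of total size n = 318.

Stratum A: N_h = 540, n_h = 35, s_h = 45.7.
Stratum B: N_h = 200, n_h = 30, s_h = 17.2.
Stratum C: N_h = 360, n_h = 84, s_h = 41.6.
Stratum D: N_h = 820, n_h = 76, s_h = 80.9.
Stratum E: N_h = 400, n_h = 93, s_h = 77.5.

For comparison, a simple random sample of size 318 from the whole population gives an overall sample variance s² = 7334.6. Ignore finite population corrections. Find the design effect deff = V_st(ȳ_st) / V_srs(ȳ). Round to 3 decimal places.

V̂(ȳ_st) = Σ W_h² s_h²/n_h, with W_h = N_h/N and N = 2320:
  stratum A: (540/2320)²·45.7²/35 = 3.23278
  stratum B: (200/2320)²·17.2²/30 = 0.0732858
  stratum C: (360/2320)²·41.6²/84 = 0.496063
  stratum D: (820/2320)²·80.9²/76 = 10.7581
  stratum E: (400/2320)²·77.5²/93 = 1.91984
V_st = 16.4801
V_srs = s²/n = 7334.6/318 = 23.0648
deff = V_st / V_srs = 16.4801/23.0648 = 0.7145

deff ≈ 0.715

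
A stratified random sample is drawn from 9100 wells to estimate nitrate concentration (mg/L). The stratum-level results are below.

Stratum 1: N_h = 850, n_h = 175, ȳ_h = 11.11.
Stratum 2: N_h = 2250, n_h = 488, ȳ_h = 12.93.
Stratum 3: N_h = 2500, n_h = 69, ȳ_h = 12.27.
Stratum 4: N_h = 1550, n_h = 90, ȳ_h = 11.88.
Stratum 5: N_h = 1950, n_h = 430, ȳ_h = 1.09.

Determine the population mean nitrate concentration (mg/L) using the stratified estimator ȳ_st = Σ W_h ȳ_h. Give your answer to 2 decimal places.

N = Σ N_h = 9100. Stratum weights W_h = N_h/N.
ȳ_st = (850·11.11 + 2250·12.93 + 2500·12.27 + 1550·11.88 + 1950·1.09) / 9100 = 9.8627

ȳ_st ≈ 9.86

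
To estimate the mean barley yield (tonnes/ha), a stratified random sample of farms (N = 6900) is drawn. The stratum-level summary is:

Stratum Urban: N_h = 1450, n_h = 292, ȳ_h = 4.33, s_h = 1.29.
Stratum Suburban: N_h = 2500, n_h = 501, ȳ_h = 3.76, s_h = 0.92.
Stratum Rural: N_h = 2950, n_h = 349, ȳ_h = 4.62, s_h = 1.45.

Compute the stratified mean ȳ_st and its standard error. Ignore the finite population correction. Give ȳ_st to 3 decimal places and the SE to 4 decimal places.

ȳ_st ≈ 4.247, SE ≈ 0.0397

ȳ_st = Σ W_h ȳ_h = (1450·4.33 + 2500·3.76 + 2950·4.62)/6900 = 4.24746
V̂(ȳ_st) = Σ W_h² s_h²/n_h, with W_h = N_h/N and N = 6900:
  stratum Urban: (1450/6900)²·1.29²/292 = 0.000251672
  stratum Suburban: (2500/6900)²·0.92²/501 = 0.000221779
  stratum Rural: (2950/6900)²·1.45²/349 = 0.00110118
V̂(ȳ_st) = 0.00157463
SE(ȳ_st) = √0.00157463 = 0.0396816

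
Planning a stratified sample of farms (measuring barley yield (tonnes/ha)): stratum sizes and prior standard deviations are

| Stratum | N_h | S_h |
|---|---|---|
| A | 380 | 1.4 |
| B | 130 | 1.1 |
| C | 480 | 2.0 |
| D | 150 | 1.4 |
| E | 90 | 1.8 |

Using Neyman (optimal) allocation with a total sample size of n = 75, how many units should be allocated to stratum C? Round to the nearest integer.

Neyman allocation: n_h = n · N_h S_h / Σ N_i S_i, with n = 75.
  stratum A: N_h·S_h = 380·1.4 = 532.00
  stratum B: N_h·S_h = 130·1.1 = 143.00
  stratum C: N_h·S_h = 480·2.0 = 960.00
  stratum D: N_h·S_h = 150·1.4 = 210.00
  stratum E: N_h·S_h = 90·1.8 = 162.00
Σ N_h S_h = 2007.00
n for stratum C = 75·960.00/2007.00 = 35.874 → 36

36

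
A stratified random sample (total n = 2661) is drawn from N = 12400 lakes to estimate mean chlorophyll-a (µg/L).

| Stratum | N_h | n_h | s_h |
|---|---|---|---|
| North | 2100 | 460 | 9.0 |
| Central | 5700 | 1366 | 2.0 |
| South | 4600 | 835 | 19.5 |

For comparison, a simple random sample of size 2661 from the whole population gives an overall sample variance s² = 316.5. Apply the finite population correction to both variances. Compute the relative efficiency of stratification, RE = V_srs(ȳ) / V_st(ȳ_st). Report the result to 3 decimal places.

V̂(ȳ_st) = Σ W_h² (1 − n_h/N_h) s_h²/n_h, with W_h = N_h/N and N = 12400:
  stratum North: (2100/12400)²·(1 − 460/2100)·9.0²/460 = 0.00394409
  stratum Central: (5700/12400)²·(1 − 1366/5700)·2.0²/1366 = 0.000470468
  stratum South: (4600/12400)²·(1 − 835/4600)·19.5²/835 = 0.0512935
V_st = 0.055708
V_srs = (1 − 2661/12400)·316.5/2661 = 0.0934161
Relative efficiency = V_srs / V_st = 0.0934161/0.055708 = 1.6769

RE ≈ 1.677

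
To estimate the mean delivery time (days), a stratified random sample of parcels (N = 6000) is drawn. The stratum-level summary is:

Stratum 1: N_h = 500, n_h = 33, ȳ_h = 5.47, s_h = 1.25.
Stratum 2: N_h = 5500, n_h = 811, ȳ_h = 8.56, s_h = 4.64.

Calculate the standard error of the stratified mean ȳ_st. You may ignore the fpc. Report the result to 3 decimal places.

V̂(ȳ_st) = Σ W_h² s_h²/n_h, with W_h = N_h/N and N = 6000:
  stratum 1: (500/6000)²·1.25²/33 = 0.000328809
  stratum 2: (5500/6000)²·4.64²/811 = 0.0223068
V̂(ȳ_st) = 0.0226356
SE(ȳ_st) = √0.0226356 = 0.150451

SE(ȳ_st) ≈ 0.150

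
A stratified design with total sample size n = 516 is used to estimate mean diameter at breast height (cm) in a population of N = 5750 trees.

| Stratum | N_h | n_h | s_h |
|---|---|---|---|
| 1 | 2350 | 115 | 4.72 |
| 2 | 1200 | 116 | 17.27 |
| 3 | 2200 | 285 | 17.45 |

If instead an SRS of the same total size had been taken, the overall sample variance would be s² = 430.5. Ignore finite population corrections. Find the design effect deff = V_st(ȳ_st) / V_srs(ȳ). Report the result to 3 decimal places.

deff ≈ 0.360

V̂(ȳ_st) = Σ W_h² s_h²/n_h, with W_h = N_h/N and N = 5750:
  stratum 1: (2350/5750)²·4.72²/115 = 0.0323583
  stratum 2: (1200/5750)²·17.27²/116 = 0.111983
  stratum 3: (2200/5750)²·17.45²/285 = 0.156407
V_st = 0.300749
V_srs = s²/n = 430.5/516 = 0.834302
deff = V_st / V_srs = 0.300749/0.834302 = 0.3605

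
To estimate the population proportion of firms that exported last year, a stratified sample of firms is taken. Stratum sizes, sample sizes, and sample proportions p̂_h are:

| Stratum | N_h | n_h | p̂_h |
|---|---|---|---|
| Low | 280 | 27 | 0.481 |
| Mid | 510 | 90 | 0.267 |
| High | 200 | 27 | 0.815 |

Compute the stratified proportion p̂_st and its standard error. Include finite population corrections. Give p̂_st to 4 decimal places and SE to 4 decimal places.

N = 990; stratum weights W_h = N_h/N.
p̂_st = Σ W_h p̂_h = (280·0.481 + 510·0.267 + 200·0.815)/990 = 0.43823
V̂(p̂_st) = Σ W_h² (1 − n_h/N_h) p̂_h(1−p̂_h)/(n_h−1):
  stratum Low: (280/990)²·(1 − 27/280)·0.481·0.519/26 = 0.00069398
  stratum Mid: (510/990)²·(1 − 90/510)·0.267·0.733/89 = 0.00048059
  stratum High: (200/990)²·(1 − 27/200)·0.815·0.185/26 = 0.000204721
V̂(p̂_st) = 0.00137929; SE = √V̂ = 0.0371388

p̂_st ≈ 0.4382, SE ≈ 0.0371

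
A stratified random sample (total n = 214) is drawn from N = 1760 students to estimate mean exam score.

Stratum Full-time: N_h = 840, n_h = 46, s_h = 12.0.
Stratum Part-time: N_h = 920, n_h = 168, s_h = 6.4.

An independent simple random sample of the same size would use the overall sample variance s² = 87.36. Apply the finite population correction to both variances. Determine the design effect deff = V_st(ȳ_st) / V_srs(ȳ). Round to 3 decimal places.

deff ≈ 2.032

V̂(ȳ_st) = Σ W_h² (1 − n_h/N_h) s_h²/n_h, with W_h = N_h/N and N = 1760:
  stratum Full-time: (840/1760)²·(1 − 46/840)·12.0²/46 = 0.67403
  stratum Part-time: (920/1760)²·(1 − 168/920)·6.4²/168 = 0.0544542
V_st = 0.728484
V_srs = (1 − 214/1760)·87.36/214 = 0.358588
deff = V_st / V_srs = 0.728484/0.358588 = 2.0315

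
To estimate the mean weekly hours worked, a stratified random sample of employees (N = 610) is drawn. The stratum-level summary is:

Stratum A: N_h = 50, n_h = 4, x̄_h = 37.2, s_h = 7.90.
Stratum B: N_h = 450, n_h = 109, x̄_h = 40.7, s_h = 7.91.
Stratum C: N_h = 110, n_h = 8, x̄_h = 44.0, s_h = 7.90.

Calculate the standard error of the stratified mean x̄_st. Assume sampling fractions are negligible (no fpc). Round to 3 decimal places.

SE(x̄_st) ≈ 0.819

V̂(x̄_st) = Σ W_h² s_h²/n_h, with W_h = N_h/N and N = 610:
  stratum A: (50/610)²·7.90²/4 = 0.104827
  stratum B: (450/610)²·7.91²/109 = 0.312386
  stratum C: (110/610)²·7.90²/8 = 0.253682
V̂(x̄_st) = 0.670896
SE(x̄_st) = √0.670896 = 0.819082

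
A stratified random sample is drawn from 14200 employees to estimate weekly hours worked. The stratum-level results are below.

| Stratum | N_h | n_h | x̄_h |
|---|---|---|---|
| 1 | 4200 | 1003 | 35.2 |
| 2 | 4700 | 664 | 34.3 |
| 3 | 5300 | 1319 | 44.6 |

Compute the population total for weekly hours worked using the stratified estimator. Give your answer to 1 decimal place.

τ̂_st ≈ 545430.0

τ̂_st = Σ N_h x̄_h = 4200·35.2 + 4700·34.3 + 5300·44.6 = 545430.0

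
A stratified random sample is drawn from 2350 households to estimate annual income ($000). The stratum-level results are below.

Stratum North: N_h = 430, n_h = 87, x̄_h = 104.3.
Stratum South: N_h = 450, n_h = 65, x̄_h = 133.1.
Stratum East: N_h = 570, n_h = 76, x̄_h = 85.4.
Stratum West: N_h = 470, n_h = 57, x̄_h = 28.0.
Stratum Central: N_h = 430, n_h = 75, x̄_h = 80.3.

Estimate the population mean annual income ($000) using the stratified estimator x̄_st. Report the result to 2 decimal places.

N = Σ N_h = 2350. Stratum weights W_h = N_h/N.
x̄_st = (430·104.3 + 450·133.1 + 570·85.4 + 470·28.0 + 430·80.3) / 2350 = 85.5791

x̄_st ≈ 85.58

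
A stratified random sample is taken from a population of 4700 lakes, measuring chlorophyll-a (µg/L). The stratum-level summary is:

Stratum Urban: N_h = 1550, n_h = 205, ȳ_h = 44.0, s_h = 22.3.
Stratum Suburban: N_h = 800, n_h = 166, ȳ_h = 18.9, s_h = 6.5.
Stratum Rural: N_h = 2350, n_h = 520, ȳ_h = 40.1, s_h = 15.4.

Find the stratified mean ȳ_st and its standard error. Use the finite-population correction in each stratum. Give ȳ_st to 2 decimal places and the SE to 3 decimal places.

ȳ_st = Σ W_h ȳ_h = (1550·44.0 + 800·18.9 + 2350·40.1)/4700 = 37.77766
V̂(ȳ_st) = Σ W_h² (1 − n_h/N_h) s_h²/n_h, with W_h = N_h/N and N = 4700:
  stratum Urban: (1550/4700)²·(1 − 205/1550)·22.3²/205 = 0.228936
  stratum Suburban: (800/4700)²·(1 − 166/800)·6.5²/166 = 0.00584389
  stratum Rural: (2350/4700)²·(1 − 520/2350)·15.4²/520 = 0.0887894
V̂(ȳ_st) = 0.323569
SE(ȳ_st) = √0.323569 = 0.568832

ȳ_st ≈ 37.78, SE ≈ 0.569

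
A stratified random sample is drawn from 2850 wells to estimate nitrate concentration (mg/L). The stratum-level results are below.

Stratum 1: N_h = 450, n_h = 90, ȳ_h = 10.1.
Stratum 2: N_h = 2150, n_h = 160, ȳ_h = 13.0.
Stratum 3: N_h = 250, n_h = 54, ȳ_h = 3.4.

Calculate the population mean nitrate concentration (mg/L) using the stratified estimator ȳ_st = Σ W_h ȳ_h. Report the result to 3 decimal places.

N = Σ N_h = 2850. Stratum weights W_h = N_h/N.
ȳ_st = (450·10.1 + 2150·13.0 + 250·3.4) / 2850 = 11.70000

ȳ_st ≈ 11.700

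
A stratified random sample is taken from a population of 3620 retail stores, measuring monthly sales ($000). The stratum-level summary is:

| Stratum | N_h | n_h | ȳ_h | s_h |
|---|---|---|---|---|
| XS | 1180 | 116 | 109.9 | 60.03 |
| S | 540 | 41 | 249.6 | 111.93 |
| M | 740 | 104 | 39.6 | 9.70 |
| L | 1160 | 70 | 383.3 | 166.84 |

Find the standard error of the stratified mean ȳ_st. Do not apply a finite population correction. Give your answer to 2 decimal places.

SE(ȳ_st) ≈ 7.14

V̂(ȳ_st) = Σ W_h² s_h²/n_h, with W_h = N_h/N and N = 3620:
  stratum XS: (1180/3620)²·60.03²/116 = 3.30085
  stratum S: (540/3620)²·111.93²/41 = 6.79954
  stratum M: (740/3620)²·9.70²/104 = 0.0378056
  stratum L: (1160/3620)²·166.84²/70 = 40.832
V̂(ȳ_st) = 50.9702
SE(ȳ_st) = √50.9702 = 7.13934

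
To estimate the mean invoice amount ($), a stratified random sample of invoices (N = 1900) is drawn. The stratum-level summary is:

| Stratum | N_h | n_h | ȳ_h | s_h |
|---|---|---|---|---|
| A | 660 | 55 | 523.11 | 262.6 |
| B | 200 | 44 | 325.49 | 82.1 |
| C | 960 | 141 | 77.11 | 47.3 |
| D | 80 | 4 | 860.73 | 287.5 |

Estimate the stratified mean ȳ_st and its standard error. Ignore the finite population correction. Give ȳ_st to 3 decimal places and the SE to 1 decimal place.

ȳ_st = Σ W_h ȳ_h = (660·523.11 + 200·325.49 + 960·77.11 + 80·860.73)/1900 = 291.17611
V̂(ȳ_st) = Σ W_h² s_h²/n_h, with W_h = N_h/N and N = 1900:
  stratum A: (660/1900)²·262.6²/55 = 151.289
  stratum B: (200/1900)²·82.1²/44 = 1.69741
  stratum C: (960/1900)²·47.3²/141 = 4.05078
  stratum D: (80/1900)²·287.5²/4 = 36.6343
V̂(ȳ_st) = 193.672
SE(ȳ_st) = √193.672 = 13.9166

ȳ_st ≈ 291.176, SE ≈ 13.9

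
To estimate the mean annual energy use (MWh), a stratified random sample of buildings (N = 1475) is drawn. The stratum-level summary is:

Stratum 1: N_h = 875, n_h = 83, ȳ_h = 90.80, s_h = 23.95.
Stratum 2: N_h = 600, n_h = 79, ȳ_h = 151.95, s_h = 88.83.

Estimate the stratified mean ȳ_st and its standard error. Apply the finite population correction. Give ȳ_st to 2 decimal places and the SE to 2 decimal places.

ȳ_st ≈ 115.67, SE ≈ 4.07

ȳ_st = Σ W_h ȳ_h = (875·90.80 + 600·151.95)/1475 = 115.67458
V̂(ȳ_st) = Σ W_h² (1 − n_h/N_h) s_h²/n_h, with W_h = N_h/N and N = 1475:
  stratum 1: (875/1475)²·(1 − 83/875)·23.95²/83 = 2.20131
  stratum 2: (600/1475)²·(1 − 79/600)·88.83²/79 = 14.3515
V̂(ȳ_st) = 16.5528
SE(ȳ_st) = √16.5528 = 4.06851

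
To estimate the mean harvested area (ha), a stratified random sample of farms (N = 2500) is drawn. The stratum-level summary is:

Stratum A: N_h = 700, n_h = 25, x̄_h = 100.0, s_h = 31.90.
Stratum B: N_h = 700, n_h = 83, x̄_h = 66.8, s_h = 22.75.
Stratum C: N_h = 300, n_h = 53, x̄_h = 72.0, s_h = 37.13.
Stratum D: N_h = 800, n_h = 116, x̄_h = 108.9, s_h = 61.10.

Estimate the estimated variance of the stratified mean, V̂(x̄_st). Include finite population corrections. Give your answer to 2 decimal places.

V̂(x̄_st) = Σ W_h² (1 − n_h/N_h) s_h²/n_h, with W_h = N_h/N and N = 2500:
  stratum A: (700/2500)²·(1 − 25/700)·31.90²/25 = 3.07725
  stratum B: (700/2500)²·(1 − 83/700)·22.75²/83 = 0.430911
  stratum C: (300/2500)²·(1 − 53/300)·37.13²/53 = 0.308398
  stratum D: (800/2500)²·(1 − 116/800)·61.10²/116 = 2.81767
V̂(x̄_st) = 6.63423

V̂(x̄_st) ≈ 6.63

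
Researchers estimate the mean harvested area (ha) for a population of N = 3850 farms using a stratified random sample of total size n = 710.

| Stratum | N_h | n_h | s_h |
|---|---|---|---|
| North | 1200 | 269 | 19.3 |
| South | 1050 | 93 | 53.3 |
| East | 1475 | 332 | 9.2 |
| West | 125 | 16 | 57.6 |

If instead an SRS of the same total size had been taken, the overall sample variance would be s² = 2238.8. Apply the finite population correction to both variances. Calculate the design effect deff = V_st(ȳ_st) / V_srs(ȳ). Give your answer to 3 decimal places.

deff ≈ 0.931

V̂(ȳ_st) = Σ W_h² (1 − n_h/N_h) s_h²/n_h, with W_h = N_h/N and N = 3850:
  stratum North: (1200/3850)²·(1 − 269/1200)·19.3²/269 = 0.104369
  stratum South: (1050/3850)²·(1 − 93/1050)·53.3²/93 = 2.07086
  stratum East: (1475/3850)²·(1 − 332/1475)·9.2²/332 = 0.0289971
  stratum West: (125/3850)²·(1 − 16/125)·57.6²/16 = 0.190608
V_st = 2.39484
V_srs = (1 − 710/3850)·2238.8/710 = 2.57173
deff = V_st / V_srs = 2.39484/2.57173 = 0.9312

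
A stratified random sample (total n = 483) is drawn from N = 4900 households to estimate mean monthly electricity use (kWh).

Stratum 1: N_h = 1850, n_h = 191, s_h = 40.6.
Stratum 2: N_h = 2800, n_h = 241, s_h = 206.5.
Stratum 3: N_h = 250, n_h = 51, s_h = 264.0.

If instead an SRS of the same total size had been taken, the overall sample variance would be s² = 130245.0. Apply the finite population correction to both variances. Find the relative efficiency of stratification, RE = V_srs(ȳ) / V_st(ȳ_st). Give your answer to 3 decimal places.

V̂(ȳ_st) = Σ W_h² (1 − n_h/N_h) s_h²/n_h, with W_h = N_h/N and N = 4900:
  stratum 1: (1850/4900)²·(1 − 191/1850)·40.6²/191 = 1.10318
  stratum 2: (2800/4900)²·(1 − 241/2800)·206.5²/241 = 52.8031
  stratum 3: (250/4900)²·(1 − 51/250)·264.0²/51 = 2.83164
V_st = 56.7379
V_srs = (1 − 483/4900)·130245.0/483 = 243.078
Relative efficiency = V_srs / V_st = 243.078/56.7379 = 4.2842

RE ≈ 4.284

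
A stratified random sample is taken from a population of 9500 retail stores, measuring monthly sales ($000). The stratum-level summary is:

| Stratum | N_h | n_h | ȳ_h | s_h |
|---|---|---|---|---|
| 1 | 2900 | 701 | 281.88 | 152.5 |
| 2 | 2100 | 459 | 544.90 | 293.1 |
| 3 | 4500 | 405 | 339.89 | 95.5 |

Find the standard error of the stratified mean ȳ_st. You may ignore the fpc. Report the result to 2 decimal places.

V̂(ȳ_st) = Σ W_h² s_h²/n_h, with W_h = N_h/N and N = 9500:
  stratum 1: (2900/9500)²·152.5²/701 = 3.09151
  stratum 2: (2100/9500)²·293.1²/459 = 9.14556
  stratum 3: (4500/9500)²·95.5²/405 = 5.05277
V̂(ȳ_st) = 17.2898
SE(ȳ_st) = √17.2898 = 4.15811

SE(ȳ_st) ≈ 4.16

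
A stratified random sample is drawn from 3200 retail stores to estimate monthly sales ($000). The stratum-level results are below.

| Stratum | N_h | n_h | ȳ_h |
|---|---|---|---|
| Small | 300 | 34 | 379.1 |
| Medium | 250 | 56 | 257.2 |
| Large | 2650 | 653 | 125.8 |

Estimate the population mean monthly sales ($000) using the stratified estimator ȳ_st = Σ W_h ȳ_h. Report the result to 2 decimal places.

ȳ_st ≈ 159.81

N = Σ N_h = 3200. Stratum weights W_h = N_h/N.
ȳ_st = (300·379.1 + 250·257.2 + 2650·125.8) / 3200 = 159.8125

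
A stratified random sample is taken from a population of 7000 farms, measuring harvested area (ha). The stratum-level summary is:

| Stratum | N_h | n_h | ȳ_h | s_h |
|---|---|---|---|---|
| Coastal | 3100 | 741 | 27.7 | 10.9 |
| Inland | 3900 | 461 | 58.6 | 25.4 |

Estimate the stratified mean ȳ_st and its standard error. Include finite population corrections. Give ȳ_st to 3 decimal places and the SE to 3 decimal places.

ȳ_st = Σ W_h ȳ_h = (3100·27.7 + 3900·58.6)/7000 = 44.91571
V̂(ȳ_st) = Σ W_h² (1 − n_h/N_h) s_h²/n_h, with W_h = N_h/N and N = 7000:
  stratum Coastal: (3100/7000)²·(1 − 741/3100)·10.9²/741 = 0.0239292
  stratum Inland: (3900/7000)²·(1 − 461/3900)·25.4²/461 = 0.38306
V̂(ȳ_st) = 0.40699
SE(ȳ_st) = √0.40699 = 0.637957

ȳ_st ≈ 44.916, SE ≈ 0.638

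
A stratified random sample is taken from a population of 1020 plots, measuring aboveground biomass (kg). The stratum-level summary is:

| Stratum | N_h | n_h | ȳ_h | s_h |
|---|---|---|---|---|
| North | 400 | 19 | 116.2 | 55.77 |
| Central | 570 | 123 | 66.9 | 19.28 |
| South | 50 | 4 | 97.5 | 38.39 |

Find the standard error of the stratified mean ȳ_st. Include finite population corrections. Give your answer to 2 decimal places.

V̂(ȳ_st) = Σ W_h² (1 − n_h/N_h) s_h²/n_h, with W_h = N_h/N and N = 1020:
  stratum North: (400/1020)²·(1 − 19/400)·55.77²/19 = 23.9791
  stratum Central: (570/1020)²·(1 − 123/570)·19.28²/123 = 0.740101
  stratum South: (50/1020)²·(1 − 4/50)·38.39²/4 = 0.814524
V̂(ȳ_st) = 25.5337
SE(ȳ_st) = √25.5337 = 5.05309

SE(ȳ_st) ≈ 5.05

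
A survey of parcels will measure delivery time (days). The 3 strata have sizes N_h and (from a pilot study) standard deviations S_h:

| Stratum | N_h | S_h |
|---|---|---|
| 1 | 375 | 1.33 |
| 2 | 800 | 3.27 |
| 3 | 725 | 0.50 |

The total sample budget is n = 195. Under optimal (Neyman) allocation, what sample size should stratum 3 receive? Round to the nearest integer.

Neyman allocation: n_h = n · N_h S_h / Σ N_i S_i, with n = 195.
  stratum 1: N_h·S_h = 375·1.33 = 498.75
  stratum 2: N_h·S_h = 800·3.27 = 2616.00
  stratum 3: N_h·S_h = 725·0.50 = 362.50
Σ N_h S_h = 3477.25
n for stratum 3 = 195·362.50/3477.25 = 20.329 → 20

20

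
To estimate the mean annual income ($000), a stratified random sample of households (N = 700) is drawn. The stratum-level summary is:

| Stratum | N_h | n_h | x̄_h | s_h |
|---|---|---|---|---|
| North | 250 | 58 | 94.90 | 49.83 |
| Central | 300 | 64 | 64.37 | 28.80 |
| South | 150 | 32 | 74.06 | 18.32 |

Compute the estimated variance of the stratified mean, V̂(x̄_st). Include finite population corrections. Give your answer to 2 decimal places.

V̂(x̄_st) = Σ W_h² (1 − n_h/N_h) s_h²/n_h, with W_h = N_h/N and N = 700:
  stratum North: (250/700)²·(1 − 58/250)·49.83²/58 = 4.19372
  stratum Central: (300/700)²·(1 − 64/300)·28.80²/64 = 1.87259
  stratum South: (150/700)²·(1 − 32/150)·18.32²/32 = 0.378859
V̂(x̄_st) = 6.44516

V̂(x̄_st) ≈ 6.45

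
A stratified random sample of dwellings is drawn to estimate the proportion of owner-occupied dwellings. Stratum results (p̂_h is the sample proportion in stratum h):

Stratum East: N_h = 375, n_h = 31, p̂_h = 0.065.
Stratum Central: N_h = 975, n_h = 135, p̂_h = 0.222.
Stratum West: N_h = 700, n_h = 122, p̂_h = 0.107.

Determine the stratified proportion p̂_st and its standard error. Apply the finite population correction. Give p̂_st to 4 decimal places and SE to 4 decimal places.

p̂_st ≈ 0.1540, SE ≈ 0.0197

N = 2050; stratum weights W_h = N_h/N.
p̂_st = Σ W_h p̂_h = (375·0.065 + 975·0.222 + 700·0.107)/2050 = 0.15401
V̂(p̂_st) = Σ W_h² (1 − n_h/N_h) p̂_h(1−p̂_h)/(n_h−1):
  stratum East: (375/2050)²·(1 − 31/375)·0.065·0.935/30 = 6.2185e-05
  stratum Central: (975/2050)²·(1 − 135/975)·0.222·0.778/134 = 0.000251191
  stratum West: (700/2050)²·(1 − 122/700)·0.107·0.893/121 = 7.6027e-05
V̂(p̂_st) = 0.000389403; SE = √V̂ = 0.0197333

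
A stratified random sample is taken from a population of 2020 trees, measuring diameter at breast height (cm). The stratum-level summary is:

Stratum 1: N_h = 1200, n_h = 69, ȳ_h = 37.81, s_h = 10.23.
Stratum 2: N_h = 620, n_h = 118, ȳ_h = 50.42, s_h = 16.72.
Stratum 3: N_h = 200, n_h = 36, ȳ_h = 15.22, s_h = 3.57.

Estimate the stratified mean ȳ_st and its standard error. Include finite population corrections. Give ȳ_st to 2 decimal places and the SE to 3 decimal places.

ȳ_st ≈ 39.44, SE ≈ 0.829

ȳ_st = Σ W_h ȳ_h = (1200·37.81 + 620·50.42 + 200·15.22)/2020 = 39.44376
V̂(ȳ_st) = Σ W_h² (1 − n_h/N_h) s_h²/n_h, with W_h = N_h/N and N = 2020:
  stratum 1: (1200/2020)²·(1 − 69/1200)·10.23²/69 = 0.504479
  stratum 2: (620/2020)²·(1 − 118/620)·16.72²/118 = 0.18071
  stratum 3: (200/2020)²·(1 − 36/200)·3.57²/36 = 0.0028458
V̂(ȳ_st) = 0.688035
SE(ȳ_st) = √0.688035 = 0.829479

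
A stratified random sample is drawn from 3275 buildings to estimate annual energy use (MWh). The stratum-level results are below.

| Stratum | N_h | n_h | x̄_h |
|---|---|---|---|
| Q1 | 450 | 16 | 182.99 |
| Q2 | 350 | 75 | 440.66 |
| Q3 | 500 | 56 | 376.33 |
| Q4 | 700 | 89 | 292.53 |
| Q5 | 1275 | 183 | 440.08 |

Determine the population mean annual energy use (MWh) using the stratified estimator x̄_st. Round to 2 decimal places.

x̄_st ≈ 363.55

N = Σ N_h = 3275. Stratum weights W_h = N_h/N.
x̄_st = (450·182.99 + 350·440.66 + 500·376.33 + 700·292.53 + 1275·440.08) / 3275 = 363.5464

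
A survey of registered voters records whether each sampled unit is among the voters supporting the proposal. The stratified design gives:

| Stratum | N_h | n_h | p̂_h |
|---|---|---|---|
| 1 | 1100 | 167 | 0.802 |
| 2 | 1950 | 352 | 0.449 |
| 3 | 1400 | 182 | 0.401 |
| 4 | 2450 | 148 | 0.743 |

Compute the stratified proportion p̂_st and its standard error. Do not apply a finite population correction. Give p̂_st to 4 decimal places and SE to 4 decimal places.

N = 6900; stratum weights W_h = N_h/N.
p̂_st = Σ W_h p̂_h = (1100·0.802 + 1950·0.449 + 1400·0.401 + 2450·0.743)/6900 = 0.59993
V̂(p̂_st) = Σ W_h² p̂_h(1−p̂_h)/(n_h−1):
  stratum 1: (1100/6900)²·0.802·0.198/166 = 2.43119e-05
  stratum 2: (1950/6900)²·0.449·0.551/351 = 5.6294e-05
  stratum 3: (1400/6900)²·0.401·0.599/181 = 5.46324e-05
  stratum 4: (2450/6900)²·0.743·0.257/147 = 0.000163772
V̂(p̂_st) = 0.00029901; SE = √V̂ = 0.0172919

p̂_st ≈ 0.5999, SE ≈ 0.0173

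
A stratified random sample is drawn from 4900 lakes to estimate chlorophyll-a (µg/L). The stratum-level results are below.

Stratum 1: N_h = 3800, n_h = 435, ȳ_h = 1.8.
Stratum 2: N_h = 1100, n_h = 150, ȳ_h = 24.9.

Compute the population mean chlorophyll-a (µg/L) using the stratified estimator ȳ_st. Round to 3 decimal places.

ȳ_st ≈ 6.986

N = Σ N_h = 4900. Stratum weights W_h = N_h/N.
ȳ_st = (3800·1.8 + 1100·24.9) / 4900 = 6.98571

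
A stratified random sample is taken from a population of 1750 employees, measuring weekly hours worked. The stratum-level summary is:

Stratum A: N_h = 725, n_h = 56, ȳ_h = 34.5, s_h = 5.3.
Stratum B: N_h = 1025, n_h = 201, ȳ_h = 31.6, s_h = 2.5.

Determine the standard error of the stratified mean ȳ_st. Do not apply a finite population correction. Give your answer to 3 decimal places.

SE(ȳ_st) ≈ 0.311

V̂(ȳ_st) = Σ W_h² s_h²/n_h, with W_h = N_h/N and N = 1750:
  stratum A: (725/1750)²·5.3²/56 = 0.0860922
  stratum B: (1025/1750)²·2.5²/201 = 0.0106673
V̂(ȳ_st) = 0.0967595
SE(ȳ_st) = √0.0967595 = 0.311062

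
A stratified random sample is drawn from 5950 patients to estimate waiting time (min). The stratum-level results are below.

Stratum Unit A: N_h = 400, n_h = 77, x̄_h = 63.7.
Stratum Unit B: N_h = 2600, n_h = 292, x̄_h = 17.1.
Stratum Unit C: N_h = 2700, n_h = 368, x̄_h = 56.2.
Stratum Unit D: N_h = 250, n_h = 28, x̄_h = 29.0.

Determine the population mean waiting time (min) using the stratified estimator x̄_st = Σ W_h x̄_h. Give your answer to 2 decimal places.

x̄_st ≈ 38.48

N = Σ N_h = 5950. Stratum weights W_h = N_h/N.
x̄_st = (400·63.7 + 2600·17.1 + 2700·56.2 + 250·29.0) / 5950 = 38.4756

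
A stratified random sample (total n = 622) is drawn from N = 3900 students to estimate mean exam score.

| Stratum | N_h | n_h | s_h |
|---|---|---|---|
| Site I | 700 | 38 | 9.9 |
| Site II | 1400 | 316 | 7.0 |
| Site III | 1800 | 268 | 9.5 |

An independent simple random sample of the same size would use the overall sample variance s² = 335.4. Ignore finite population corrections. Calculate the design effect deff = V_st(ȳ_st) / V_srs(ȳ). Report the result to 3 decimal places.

V̂(ȳ_st) = Σ W_h² s_h²/n_h, with W_h = N_h/N and N = 3900:
  stratum Site I: (700/3900)²·9.9²/38 = 0.0830909
  stratum Site II: (1400/3900)²·7.0²/316 = 0.0199819
  stratum Site III: (1800/3900)²·9.5²/268 = 0.0717345
V_st = 0.174807
V_srs = s²/n = 335.4/622 = 0.539228
deff = V_st / V_srs = 0.174807/0.539228 = 0.3242

deff ≈ 0.324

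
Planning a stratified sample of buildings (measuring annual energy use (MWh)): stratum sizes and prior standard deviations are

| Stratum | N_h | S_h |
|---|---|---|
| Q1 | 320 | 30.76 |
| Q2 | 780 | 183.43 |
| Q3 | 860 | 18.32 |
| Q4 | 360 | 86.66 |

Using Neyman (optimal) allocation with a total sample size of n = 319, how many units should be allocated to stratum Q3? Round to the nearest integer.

Neyman allocation: n_h = n · N_h S_h / Σ N_i S_i, with n = 319.
  stratum Q1: N_h·S_h = 320·30.76 = 9843.20
  stratum Q2: N_h·S_h = 780·183.43 = 143075.40
  stratum Q3: N_h·S_h = 860·18.32 = 15755.20
  stratum Q4: N_h·S_h = 360·86.66 = 31197.60
Σ N_h S_h = 199871.40
n for stratum Q3 = 319·15755.20/199871.40 = 25.146 → 25

25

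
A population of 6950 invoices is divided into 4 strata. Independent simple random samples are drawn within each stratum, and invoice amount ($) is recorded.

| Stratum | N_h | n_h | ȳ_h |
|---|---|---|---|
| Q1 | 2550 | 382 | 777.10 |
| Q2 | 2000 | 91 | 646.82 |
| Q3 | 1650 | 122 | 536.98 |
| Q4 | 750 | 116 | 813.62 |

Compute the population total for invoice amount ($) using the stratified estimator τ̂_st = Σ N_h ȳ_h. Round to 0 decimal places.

τ̂_st = Σ N_h ȳ_h = 2550·777.10 + 2000·646.82 + 1650·536.98 + 750·813.62 = 4771477

τ̂_st ≈ 4771477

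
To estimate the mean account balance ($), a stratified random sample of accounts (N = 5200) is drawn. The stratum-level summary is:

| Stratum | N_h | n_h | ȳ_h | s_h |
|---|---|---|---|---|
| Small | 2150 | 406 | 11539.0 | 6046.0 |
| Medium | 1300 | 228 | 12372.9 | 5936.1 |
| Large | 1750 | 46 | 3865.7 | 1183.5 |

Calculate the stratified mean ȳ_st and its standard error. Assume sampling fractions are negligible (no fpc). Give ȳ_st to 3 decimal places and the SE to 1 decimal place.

ȳ_st ≈ 9165.114, SE ≈ 168.8

ȳ_st = Σ W_h ȳ_h = (2150·11539.0 + 1300·12372.9 + 1750·3865.7)/5200 = 9165.11442
V̂(ȳ_st) = Σ W_h² s_h²/n_h, with W_h = N_h/N and N = 5200:
  stratum Small: (2150/5200)²·6046.0²/406 = 15391.5
  stratum Medium: (1300/5200)²·5936.1²/228 = 9659.34
  stratum Large: (1750/5200)²·1183.5²/46 = 3448.64
V̂(ȳ_st) = 28499.5
SE(ȳ_st) = √28499.5 = 168.818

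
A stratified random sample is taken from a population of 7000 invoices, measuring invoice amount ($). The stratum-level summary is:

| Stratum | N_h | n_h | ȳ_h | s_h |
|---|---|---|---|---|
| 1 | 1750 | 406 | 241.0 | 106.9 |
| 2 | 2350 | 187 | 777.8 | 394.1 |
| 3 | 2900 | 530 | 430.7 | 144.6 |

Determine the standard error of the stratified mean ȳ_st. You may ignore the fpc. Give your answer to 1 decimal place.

V̂(ȳ_st) = Σ W_h² s_h²/n_h, with W_h = N_h/N and N = 7000:
  stratum 1: (1750/7000)²·106.9²/406 = 1.75918
  stratum 2: (2350/7000)²·394.1²/187 = 93.6076
  stratum 3: (2900/7000)²·144.6²/530 = 6.77112
V̂(ȳ_st) = 102.138
SE(ȳ_st) = √102.138 = 10.1063

SE(ȳ_st) ≈ 10.1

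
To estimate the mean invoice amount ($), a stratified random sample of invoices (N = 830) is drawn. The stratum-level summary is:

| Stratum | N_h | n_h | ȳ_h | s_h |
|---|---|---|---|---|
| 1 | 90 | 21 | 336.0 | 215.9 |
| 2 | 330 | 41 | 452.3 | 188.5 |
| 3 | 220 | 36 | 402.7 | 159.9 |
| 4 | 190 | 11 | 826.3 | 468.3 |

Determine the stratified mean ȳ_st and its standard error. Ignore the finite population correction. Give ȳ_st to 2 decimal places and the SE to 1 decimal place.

ȳ_st = Σ W_h ȳ_h = (90·336.0 + 330·452.3 + 220·402.7 + 190·826.3)/830 = 512.15663
V̂(ȳ_st) = Σ W_h² s_h²/n_h, with W_h = N_h/N and N = 830:
  stratum 1: (90/830)²·215.9²/21 = 26.0985
  stratum 2: (330/830)²·188.5²/41 = 136.997
  stratum 3: (220/830)²·159.9²/36 = 49.8981
  stratum 4: (190/830)²·468.3²/11 = 1044.74
V̂(ȳ_st) = 1257.73
SE(ȳ_st) = √1257.73 = 35.4645

ȳ_st ≈ 512.16, SE ≈ 35.5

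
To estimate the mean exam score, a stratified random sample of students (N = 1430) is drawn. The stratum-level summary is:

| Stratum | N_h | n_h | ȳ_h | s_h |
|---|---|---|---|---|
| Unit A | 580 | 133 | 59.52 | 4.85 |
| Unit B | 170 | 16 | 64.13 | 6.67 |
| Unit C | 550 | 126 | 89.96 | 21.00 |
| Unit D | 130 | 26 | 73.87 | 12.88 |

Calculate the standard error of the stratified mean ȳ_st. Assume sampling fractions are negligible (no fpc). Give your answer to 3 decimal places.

SE(ȳ_st) ≈ 0.799

V̂(ȳ_st) = Σ W_h² s_h²/n_h, with W_h = N_h/N and N = 1430:
  stratum Unit A: (580/1430)²·4.85²/133 = 0.0290948
  stratum Unit B: (170/1430)²·6.67²/16 = 0.0392968
  stratum Unit C: (550/1430)²·21.00²/126 = 0.517751
  stratum Unit D: (130/1430)²·12.88²/26 = 0.0527318
V̂(ȳ_st) = 0.638875
SE(ȳ_st) = √0.638875 = 0.799297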